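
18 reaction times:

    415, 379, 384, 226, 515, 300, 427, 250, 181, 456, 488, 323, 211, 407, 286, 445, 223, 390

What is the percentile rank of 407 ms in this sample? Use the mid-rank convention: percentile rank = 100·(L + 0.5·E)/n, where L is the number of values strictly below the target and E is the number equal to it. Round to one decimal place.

Sorted: 181, 211, 223, 226, 250, 286, 300, 323, 379, 384, 390, 407, 415, 427, 445, 456, 488, 515.
Count below 407: L = 11; count equal: E = 1; n = 18.
Percentile rank = 100·(11 + 0.5·1)/18 = 100·11.5/18 = 63.89.

63.9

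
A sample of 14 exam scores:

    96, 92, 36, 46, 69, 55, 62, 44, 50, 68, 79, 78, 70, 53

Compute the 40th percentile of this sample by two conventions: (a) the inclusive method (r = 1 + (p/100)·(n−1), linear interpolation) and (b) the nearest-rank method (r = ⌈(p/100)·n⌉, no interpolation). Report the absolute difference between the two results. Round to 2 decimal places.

1.40

Sorted: 36, 44, 46, 50, 53, 55, 62, 68, 69, 70, 78, 79, 92, 96.
n = 14.
(a) r = 6.2; between ranks 6 (55) and 7 (62): 56.4.
(b) the nearest-rank method: rank 6 → 55.
|56.4 − 55| = 1.4.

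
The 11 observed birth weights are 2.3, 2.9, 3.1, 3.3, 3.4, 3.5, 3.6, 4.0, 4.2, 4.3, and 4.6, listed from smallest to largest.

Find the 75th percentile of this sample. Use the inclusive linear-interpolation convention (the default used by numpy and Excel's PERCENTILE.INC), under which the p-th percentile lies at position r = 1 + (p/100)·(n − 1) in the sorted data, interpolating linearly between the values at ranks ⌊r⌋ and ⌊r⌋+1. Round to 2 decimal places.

n = 11.
r = 1 + (75/100)·(11 − 1) = 1 + 7.5 = 8.5.
Rank 8 is 4.0 and rank 9 is 4.2.
Interpolate: 4.0 + 0.5·(4.2 − 4.0) = 4.0 + 0.5·0.2 = 4.1.

4.10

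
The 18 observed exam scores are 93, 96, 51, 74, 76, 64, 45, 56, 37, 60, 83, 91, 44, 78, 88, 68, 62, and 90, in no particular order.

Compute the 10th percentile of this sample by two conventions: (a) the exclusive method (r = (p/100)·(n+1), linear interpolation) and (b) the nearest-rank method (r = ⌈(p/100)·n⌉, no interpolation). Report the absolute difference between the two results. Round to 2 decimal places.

Sorted: 37, 44, 45, 51, 56, 60, 62, 64, 68, 74, 76, 78, 83, 88, 90, 91, 93, 96.
n = 18.
(a) r = 1.9; between ranks 1 (37) and 2 (44): 43.3.
(b) the nearest-rank method: rank 2 → 44.
|43.3 − 44| = 0.7.

0.70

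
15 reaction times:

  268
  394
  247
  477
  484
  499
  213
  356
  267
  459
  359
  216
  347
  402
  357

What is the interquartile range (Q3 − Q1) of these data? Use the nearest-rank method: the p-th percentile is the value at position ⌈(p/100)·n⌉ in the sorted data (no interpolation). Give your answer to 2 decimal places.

192.00

Sorted: 213, 216, 247, 267, 268, 347, 356, 357, 359, 394, 402, 459, 477, 484, 499.
n = 15.
P25: rank ⌈25/100·15⌉ = 4 → 267.
P75: rank ⌈75/100·15⌉ = 12 → 459.
Difference: 459 − 267 = 192.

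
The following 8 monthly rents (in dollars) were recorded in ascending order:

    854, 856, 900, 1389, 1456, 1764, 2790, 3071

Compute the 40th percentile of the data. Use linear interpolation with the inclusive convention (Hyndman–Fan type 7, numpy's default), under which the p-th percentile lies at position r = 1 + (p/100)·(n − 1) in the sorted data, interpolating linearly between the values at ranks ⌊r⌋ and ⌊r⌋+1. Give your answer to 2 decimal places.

n = 8.
r = 1 + (40/100)·(8 − 1) = 1 + 2.8 = 3.8.
Rank 3 is 900 and rank 4 is 1389.
Interpolate: 900 + 0.8·(1389 − 900) = 900 + 0.8·489 = 1291.2.

1291.20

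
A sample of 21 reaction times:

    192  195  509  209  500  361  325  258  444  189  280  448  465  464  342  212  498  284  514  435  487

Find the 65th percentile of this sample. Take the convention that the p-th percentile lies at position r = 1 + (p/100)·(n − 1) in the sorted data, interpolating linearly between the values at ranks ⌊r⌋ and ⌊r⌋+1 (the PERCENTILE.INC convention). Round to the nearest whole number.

Sorted: 189, 192, 195, 209, 212, 258, 280, 284, 325, 342, 361, 435, 444, 448, 464, 465, 487, 498, 500, 509, 514.
n = 21.
r = 1 + (65/100)·(21 − 1) = 1 + 13 = 14.
r is an integer, so P65 is the value at rank 14: 448.

448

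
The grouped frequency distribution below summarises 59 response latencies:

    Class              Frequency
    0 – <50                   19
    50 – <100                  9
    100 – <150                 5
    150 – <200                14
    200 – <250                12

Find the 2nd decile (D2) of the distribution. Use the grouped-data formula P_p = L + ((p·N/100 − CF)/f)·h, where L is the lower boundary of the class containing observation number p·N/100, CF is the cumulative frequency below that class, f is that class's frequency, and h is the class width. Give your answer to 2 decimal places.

31.05

N = 59; target position k = 20/100 · 59 = 11.8.
Cumulative frequencies: 19, 28, 33, 47, 59.
Observation 11.8 falls in the class 0 – <50.
L = 0, CF = 0, f = 19, h = 50.
P20 = 0 + ((11.8 − 0)/19)·50 = 0 + 31.0526 = 31.0526.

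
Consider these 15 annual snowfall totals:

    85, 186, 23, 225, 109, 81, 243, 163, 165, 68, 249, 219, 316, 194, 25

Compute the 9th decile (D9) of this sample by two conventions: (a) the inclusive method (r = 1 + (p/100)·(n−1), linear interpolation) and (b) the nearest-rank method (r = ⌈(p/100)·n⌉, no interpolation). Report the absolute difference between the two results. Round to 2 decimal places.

Sorted: 23, 25, 68, 81, 85, 109, 163, 165, 186, 194, 219, 225, 243, 249, 316.
n = 15.
(a) r = 13.6; between ranks 13 (243) and 14 (249): 246.6.
(b) the nearest-rank method: rank 14 → 249.
|246.6 − 249| = 2.4.

2.40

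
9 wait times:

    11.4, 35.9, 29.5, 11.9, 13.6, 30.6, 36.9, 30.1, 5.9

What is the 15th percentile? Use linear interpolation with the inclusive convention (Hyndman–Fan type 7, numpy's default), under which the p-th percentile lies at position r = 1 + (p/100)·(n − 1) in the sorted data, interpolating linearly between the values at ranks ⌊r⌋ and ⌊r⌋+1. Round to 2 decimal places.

Sorted: 5.9, 11.4, 11.9, 13.6, 29.5, 30.1, 30.6, 35.9, 36.9.
n = 9.
r = 1 + (15/100)·(9 − 1) = 1 + 1.2 = 2.2.
Rank 2 is 11.4 and rank 3 is 11.9.
Interpolate: 11.4 + 0.2·(11.9 − 11.4) = 11.4 + 0.2·0.5 = 11.5.

11.50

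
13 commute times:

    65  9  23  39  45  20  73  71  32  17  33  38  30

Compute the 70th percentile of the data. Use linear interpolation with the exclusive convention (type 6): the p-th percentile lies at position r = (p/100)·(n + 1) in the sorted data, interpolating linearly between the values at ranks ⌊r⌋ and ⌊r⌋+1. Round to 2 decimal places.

Sorted: 9, 17, 20, 23, 30, 32, 33, 38, 39, 45, 65, 71, 73.
n = 13.
r = (70/100)·(13 + 1) = 9.8.
Rank 9 is 39 and rank 10 is 45.
Interpolate: 39 + 0.8·(45 − 39) = 39 + 0.8·6 = 43.8.

43.80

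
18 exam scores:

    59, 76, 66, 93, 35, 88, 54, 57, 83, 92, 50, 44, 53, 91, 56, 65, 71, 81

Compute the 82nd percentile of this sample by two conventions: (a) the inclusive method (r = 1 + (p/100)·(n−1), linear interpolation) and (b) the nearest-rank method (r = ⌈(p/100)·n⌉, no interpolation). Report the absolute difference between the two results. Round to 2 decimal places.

Sorted: 35, 44, 50, 53, 54, 56, 57, 59, 65, 66, 71, 76, 81, 83, 88, 91, 92, 93.
n = 18.
(a) r = 14.94; between ranks 14 (83) and 15 (88): 87.7.
(b) the nearest-rank method: rank 15 → 88.
|87.7 − 88| = 0.3.

0.30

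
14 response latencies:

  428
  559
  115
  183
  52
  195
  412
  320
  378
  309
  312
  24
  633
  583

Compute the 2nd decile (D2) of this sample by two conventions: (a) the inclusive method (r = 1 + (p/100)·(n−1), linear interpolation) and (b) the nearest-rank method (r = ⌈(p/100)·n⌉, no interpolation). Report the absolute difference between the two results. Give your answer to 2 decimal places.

Sorted: 24, 52, 115, 183, 195, 309, 312, 320, 378, 412, 428, 559, 583, 633.
n = 14.
(a) r = 3.6; between ranks 3 (115) and 4 (183): 155.8.
(b) the nearest-rank method: rank 3 → 115.
|155.8 − 115| = 40.8.

40.80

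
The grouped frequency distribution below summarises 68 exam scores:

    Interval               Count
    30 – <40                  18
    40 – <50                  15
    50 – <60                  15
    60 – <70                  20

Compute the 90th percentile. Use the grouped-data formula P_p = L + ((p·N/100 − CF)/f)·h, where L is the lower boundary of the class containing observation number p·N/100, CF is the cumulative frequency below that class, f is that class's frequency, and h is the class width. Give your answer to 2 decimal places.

66.60

N = 68; target position k = 90/100 · 68 = 61.2.
Cumulative frequencies: 18, 33, 48, 68.
Observation 61.2 falls in the class 60 – <70.
L = 60, CF = 48, f = 20, h = 10.
P90 = 60 + ((61.2 − 48)/20)·10 = 60 + 6.6 = 66.6.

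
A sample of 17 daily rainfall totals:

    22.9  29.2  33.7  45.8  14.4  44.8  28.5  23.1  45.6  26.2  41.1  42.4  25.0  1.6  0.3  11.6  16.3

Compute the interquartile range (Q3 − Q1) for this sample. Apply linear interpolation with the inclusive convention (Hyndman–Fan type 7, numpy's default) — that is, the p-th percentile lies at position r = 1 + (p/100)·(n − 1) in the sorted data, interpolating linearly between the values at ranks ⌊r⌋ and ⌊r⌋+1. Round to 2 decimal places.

Sorted: 0.3, 1.6, 11.6, 14.4, 16.3, 22.9, 23.1, 25.0, 26.2, 28.5, 29.2, 33.7, 41.1, 42.4, 44.8, 45.6, 45.8.
n = 17.
P25: r = 5 (integer) → 16.3.
P75: r = 13 (integer) → 41.1.
Difference: 41.1 − 16.3 = 24.8.

24.80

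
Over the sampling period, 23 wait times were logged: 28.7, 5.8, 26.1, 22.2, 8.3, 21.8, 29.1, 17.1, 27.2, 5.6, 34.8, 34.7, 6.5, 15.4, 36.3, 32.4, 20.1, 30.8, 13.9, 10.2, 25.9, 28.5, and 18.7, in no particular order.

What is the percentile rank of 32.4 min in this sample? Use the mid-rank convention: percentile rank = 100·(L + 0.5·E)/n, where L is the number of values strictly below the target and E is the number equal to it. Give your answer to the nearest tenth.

Sorted: 5.6, 5.8, 6.5, 8.3, 10.2, 13.9, 15.4, 17.1, 18.7, 20.1, 21.8, 22.2, 25.9, 26.1, 27.2, 28.5, 28.7, 29.1, 30.8, 32.4, 34.7, 34.8, 36.3.
Count below 32.4: L = 19; count equal: E = 1; n = 23.
Percentile rank = 100·(19 + 0.5·1)/23 = 100·19.5/23 = 84.78.

84.8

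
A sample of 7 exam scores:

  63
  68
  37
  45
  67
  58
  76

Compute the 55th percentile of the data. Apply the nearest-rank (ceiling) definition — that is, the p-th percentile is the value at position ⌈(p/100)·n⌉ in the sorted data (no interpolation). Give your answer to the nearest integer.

Sorted: 37, 45, 58, 63, 67, 68, 76.
n = 7.
Position = ⌈55/100 · 7⌉ = ⌈3.85⌉ = 4.
The value at rank 4 is 63.

63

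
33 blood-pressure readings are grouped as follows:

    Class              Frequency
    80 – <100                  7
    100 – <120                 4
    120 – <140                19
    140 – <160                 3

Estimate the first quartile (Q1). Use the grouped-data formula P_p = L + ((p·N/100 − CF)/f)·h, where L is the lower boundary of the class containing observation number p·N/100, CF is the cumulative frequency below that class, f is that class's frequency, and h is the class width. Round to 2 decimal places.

106.25

N = 33; target position k = 25/100 · 33 = 8.25.
Cumulative frequencies: 7, 11, 30, 33.
Observation 8.25 falls in the class 100 – <120.
L = 100, CF = 7, f = 4, h = 20.
P25 = 100 + ((8.25 − 7)/4)·20 = 100 + 6.25 = 106.25.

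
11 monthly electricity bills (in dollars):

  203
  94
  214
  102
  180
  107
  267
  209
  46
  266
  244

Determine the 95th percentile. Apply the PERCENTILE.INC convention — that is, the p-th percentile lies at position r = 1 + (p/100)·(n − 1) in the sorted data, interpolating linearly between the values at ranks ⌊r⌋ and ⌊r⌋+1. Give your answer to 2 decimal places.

Sorted: 46, 94, 102, 107, 180, 203, 209, 214, 244, 266, 267.
n = 11.
r = 1 + (95/100)·(11 − 1) = 1 + 9.5 = 10.5.
Rank 10 is 266 and rank 11 is 267.
Interpolate: 266 + 0.5·(267 − 266) = 266 + 0.5·1 = 266.5.

266.50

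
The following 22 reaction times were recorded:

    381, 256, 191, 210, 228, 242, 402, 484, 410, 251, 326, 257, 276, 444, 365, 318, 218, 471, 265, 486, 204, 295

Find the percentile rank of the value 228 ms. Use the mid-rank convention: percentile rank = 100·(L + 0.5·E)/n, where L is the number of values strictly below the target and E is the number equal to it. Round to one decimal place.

Sorted: 191, 204, 210, 218, 228, 242, 251, 256, 257, 265, 276, 295, 318, 326, 365, 381, 402, 410, 444, 471, 484, 486.
Count below 228: L = 4; count equal: E = 1; n = 22.
Percentile rank = 100·(4 + 0.5·1)/22 = 100·4.5/22 = 20.45.

20.5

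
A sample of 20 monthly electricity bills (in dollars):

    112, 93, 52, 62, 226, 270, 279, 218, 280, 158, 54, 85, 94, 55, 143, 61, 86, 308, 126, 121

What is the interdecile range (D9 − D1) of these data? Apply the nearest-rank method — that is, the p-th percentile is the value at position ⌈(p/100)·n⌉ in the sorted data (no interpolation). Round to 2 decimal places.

Sorted: 52, 54, 55, 61, 62, 85, 86, 93, 94, 112, 121, 126, 143, 158, 218, 226, 270, 279, 280, 308.
n = 20.
P10: rank ⌈10/100·20⌉ = 2 → 54.
P90: rank ⌈90/100·20⌉ = 18 → 279.
Difference: 279 − 54 = 225.

225.00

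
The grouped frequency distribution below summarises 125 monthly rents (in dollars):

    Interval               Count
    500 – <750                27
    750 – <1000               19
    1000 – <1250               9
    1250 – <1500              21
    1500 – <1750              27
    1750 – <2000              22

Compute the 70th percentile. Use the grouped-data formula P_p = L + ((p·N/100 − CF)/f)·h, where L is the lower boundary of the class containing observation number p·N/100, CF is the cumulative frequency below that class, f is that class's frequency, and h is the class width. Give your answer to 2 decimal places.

1606.48

N = 125; target position k = 70/100 · 125 = 87.5.
Cumulative frequencies: 27, 46, 55, 76, 103, 125.
Observation 87.5 falls in the class 1500 – <1750.
L = 1500, CF = 76, f = 27, h = 250.
P70 = 1500 + ((87.5 − 76)/27)·250 = 1500 + 106.481 = 1606.48.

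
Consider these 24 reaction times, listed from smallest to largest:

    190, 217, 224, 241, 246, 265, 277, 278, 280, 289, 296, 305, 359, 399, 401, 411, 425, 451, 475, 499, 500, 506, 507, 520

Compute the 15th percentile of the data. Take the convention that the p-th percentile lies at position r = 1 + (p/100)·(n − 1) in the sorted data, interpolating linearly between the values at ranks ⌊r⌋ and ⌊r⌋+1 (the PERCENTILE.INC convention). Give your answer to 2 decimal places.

n = 24.
r = 1 + (15/100)·(24 − 1) = 1 + 3.45 = 4.45.
Rank 4 is 241 and rank 5 is 246.
Interpolate: 241 + 0.45·(246 − 241) = 241 + 0.45·5 = 243.25.

243.25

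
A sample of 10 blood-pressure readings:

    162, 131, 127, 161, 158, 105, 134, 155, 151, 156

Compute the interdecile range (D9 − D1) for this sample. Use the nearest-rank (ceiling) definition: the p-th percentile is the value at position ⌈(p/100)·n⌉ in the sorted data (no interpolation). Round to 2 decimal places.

Sorted: 105, 127, 131, 134, 151, 155, 156, 158, 161, 162.
n = 10.
P10: rank ⌈10/100·10⌉ = 1 → 105.
P90: rank ⌈90/100·10⌉ = 9 → 161.
Difference: 161 − 105 = 56.

56.00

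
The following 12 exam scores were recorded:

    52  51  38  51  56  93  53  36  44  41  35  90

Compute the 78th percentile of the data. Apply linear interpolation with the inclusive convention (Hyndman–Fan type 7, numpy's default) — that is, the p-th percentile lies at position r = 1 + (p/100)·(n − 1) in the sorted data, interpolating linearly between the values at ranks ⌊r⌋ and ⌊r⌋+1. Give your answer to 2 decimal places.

Sorted: 35, 36, 38, 41, 44, 51, 51, 52, 53, 56, 90, 93.
n = 12.
r = 1 + (78/100)·(12 − 1) = 1 + 8.58 = 9.58.
Rank 9 is 53 and rank 10 is 56.
Interpolate: 53 + 0.58·(56 − 53) = 53 + 0.58·3 = 54.74.

54.74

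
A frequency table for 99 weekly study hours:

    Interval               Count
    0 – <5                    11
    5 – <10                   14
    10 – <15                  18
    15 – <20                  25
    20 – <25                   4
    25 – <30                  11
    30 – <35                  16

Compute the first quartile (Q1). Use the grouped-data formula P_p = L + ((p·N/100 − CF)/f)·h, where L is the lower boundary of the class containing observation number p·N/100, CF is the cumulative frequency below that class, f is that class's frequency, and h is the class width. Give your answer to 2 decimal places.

N = 99; target position k = 25/100 · 99 = 24.75.
Cumulative frequencies: 11, 25, 43, 68, 72, 83, 99.
Observation 24.75 falls in the class 5 – <10.
L = 5, CF = 11, f = 14, h = 5.
P25 = 5 + ((24.75 − 11)/14)·5 = 5 + 4.91071 = 9.91071.

9.91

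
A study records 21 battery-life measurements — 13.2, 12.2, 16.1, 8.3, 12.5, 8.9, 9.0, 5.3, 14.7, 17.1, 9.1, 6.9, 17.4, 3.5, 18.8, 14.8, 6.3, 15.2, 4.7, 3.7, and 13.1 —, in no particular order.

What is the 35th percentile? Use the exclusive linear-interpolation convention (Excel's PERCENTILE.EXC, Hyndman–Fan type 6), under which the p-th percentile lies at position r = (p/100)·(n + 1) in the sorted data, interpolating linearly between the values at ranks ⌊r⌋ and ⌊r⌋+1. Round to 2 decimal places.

8.72

Sorted: 3.5, 3.7, 4.7, 5.3, 6.3, 6.9, 8.3, 8.9, 9.0, 9.1, 12.2, 12.5, 13.1, 13.2, 14.7, 14.8, 15.2, 16.1, 17.1, 17.4, 18.8.
n = 21.
r = (35/100)·(21 + 1) = 7.7.
Rank 7 is 8.3 and rank 8 is 8.9.
Interpolate: 8.3 + 0.7·(8.9 − 8.3) = 8.3 + 0.7·0.6 = 8.72.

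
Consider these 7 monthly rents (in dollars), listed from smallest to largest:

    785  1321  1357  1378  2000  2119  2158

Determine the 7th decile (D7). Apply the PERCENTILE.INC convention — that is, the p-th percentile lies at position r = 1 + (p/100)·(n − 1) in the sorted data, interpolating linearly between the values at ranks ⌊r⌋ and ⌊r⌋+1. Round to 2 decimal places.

2023.80

n = 7.
r = 1 + (70/100)·(7 − 1) = 1 + 4.2 = 5.2.
Rank 5 is 2000 and rank 6 is 2119.
Interpolate: 2000 + 0.2·(2119 − 2000) = 2000 + 0.2·119 = 2023.8.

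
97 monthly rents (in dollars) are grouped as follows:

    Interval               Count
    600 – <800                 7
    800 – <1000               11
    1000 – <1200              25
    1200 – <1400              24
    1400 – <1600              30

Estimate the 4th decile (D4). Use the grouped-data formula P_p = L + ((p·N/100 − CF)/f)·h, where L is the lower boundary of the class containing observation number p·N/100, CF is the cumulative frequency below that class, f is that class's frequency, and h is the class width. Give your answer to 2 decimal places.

N = 97; target position k = 40/100 · 97 = 38.8.
Cumulative frequencies: 7, 18, 43, 67, 97.
Observation 38.8 falls in the class 1000 – <1200.
L = 1000, CF = 18, f = 25, h = 200.
P40 = 1000 + ((38.8 − 18)/25)·200 = 1000 + 166.4 = 1166.4.

1166.40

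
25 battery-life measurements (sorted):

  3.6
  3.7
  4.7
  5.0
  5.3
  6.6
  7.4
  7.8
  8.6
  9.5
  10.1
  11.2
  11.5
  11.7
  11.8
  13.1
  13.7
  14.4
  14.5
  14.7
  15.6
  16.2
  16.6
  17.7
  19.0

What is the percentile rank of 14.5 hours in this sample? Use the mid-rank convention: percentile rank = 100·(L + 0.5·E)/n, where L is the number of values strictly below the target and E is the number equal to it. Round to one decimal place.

74.0

Count below 14.5: L = 18; count equal: E = 1; n = 25.
Percentile rank = 100·(18 + 0.5·1)/25 = 100·18.5/25 = 74.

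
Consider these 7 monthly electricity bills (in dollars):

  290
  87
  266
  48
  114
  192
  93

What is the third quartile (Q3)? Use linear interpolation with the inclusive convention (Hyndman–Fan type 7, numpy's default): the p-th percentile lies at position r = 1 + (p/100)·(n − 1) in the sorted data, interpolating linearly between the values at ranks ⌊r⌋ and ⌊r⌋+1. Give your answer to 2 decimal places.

229.00

Sorted: 48, 87, 93, 114, 192, 266, 290.
n = 7.
r = 1 + (75/100)·(7 − 1) = 1 + 4.5 = 5.5.
Rank 5 is 192 and rank 6 is 266.
Interpolate: 192 + 0.5·(266 − 192) = 192 + 0.5·74 = 229.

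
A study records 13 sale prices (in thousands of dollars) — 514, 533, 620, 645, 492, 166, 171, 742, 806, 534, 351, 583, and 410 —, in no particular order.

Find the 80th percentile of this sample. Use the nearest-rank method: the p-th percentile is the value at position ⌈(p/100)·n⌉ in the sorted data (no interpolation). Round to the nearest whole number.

Sorted: 166, 171, 351, 410, 492, 514, 533, 534, 583, 620, 645, 742, 806.
n = 13.
Position = ⌈80/100 · 13⌉ = ⌈10.4⌉ = 11.
The value at rank 11 is 645.

645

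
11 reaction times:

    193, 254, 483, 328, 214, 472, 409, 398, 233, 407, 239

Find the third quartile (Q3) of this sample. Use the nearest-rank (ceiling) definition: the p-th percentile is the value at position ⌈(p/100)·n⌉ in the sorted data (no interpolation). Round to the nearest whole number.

409

Sorted: 193, 214, 233, 239, 254, 328, 398, 407, 409, 472, 483.
n = 11.
Position = ⌈75/100 · 11⌉ = ⌈8.25⌉ = 9.
The value at rank 9 is 409.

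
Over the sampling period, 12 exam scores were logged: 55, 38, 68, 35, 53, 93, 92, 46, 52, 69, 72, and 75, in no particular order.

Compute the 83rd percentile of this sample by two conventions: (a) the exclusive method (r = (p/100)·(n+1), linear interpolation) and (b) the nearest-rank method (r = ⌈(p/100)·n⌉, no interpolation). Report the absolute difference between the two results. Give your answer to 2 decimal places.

13.43

Sorted: 35, 38, 46, 52, 53, 55, 68, 69, 72, 75, 92, 93.
n = 12.
(a) r = 10.79; between ranks 10 (75) and 11 (92): 88.43.
(b) the nearest-rank method: rank 10 → 75.
|88.43 − 75| = 13.43.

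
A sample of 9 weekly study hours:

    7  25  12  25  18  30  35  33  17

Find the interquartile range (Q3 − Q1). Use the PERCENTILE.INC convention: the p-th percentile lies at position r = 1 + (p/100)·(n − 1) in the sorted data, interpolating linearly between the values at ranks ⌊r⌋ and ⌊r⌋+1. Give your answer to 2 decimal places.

Sorted: 7, 12, 17, 18, 25, 25, 30, 33, 35.
n = 9.
P25: r = 3 (integer) → 17.
P75: r = 7 (integer) → 30.
Difference: 30 − 17 = 13.

13.00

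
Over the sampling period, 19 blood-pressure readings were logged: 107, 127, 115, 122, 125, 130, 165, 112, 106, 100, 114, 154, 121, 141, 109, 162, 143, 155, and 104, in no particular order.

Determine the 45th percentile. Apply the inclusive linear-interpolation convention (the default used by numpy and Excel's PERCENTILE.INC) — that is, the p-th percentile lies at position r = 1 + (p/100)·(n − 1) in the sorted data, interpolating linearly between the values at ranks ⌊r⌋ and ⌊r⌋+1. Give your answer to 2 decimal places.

Sorted: 100, 104, 106, 107, 109, 112, 114, 115, 121, 122, 125, 127, 130, 141, 143, 154, 155, 162, 165.
n = 19.
r = 1 + (45/100)·(19 − 1) = 1 + 8.1 = 9.1.
Rank 9 is 121 and rank 10 is 122.
Interpolate: 121 + 0.1·(122 − 121) = 121 + 0.1·1 = 121.1.

121.10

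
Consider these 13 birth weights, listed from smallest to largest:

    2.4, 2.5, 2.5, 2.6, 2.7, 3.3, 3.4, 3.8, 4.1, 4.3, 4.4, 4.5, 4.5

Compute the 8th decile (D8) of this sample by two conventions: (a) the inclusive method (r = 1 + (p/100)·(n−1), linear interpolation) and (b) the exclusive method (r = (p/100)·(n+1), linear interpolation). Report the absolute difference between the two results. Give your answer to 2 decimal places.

0.06

n = 13.
(a) r = 10.6; between ranks 10 (4.3) and 11 (4.4): 4.36.
(b) r = 11.2; between ranks 11 (4.4) and 12 (4.5): 4.42.
|4.36 − 4.42| = 0.06.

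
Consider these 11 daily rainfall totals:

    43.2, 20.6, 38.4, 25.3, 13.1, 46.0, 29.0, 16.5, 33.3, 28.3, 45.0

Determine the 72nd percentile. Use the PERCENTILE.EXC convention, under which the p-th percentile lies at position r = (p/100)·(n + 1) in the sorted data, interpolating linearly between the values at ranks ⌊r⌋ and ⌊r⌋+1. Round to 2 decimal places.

Sorted: 13.1, 16.5, 20.6, 25.3, 28.3, 29.0, 33.3, 38.4, 43.2, 45.0, 46.0.
n = 11.
r = (72/100)·(11 + 1) = 8.64.
Rank 8 is 38.4 and rank 9 is 43.2.
Interpolate: 38.4 + 0.64·(43.2 − 38.4) = 38.4 + 0.64·4.8 = 41.472.

41.47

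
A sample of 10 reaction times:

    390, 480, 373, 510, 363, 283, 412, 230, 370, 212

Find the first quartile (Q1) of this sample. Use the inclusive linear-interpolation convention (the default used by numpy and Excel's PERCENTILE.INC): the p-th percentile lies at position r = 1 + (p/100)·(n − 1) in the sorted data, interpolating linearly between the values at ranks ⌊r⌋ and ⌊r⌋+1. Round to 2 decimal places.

Sorted: 212, 230, 283, 363, 370, 373, 390, 412, 480, 510.
n = 10.
r = 1 + (25/100)·(10 − 1) = 1 + 2.25 = 3.25.
Rank 3 is 283 and rank 4 is 363.
Interpolate: 283 + 0.25·(363 − 283) = 283 + 0.25·80 = 303.

303.00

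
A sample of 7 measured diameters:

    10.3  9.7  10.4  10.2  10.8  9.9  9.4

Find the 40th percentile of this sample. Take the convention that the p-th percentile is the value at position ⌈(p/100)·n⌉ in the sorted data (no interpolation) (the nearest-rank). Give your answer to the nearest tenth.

Sorted: 9.4, 9.7, 9.9, 10.2, 10.3, 10.4, 10.8.
n = 7.
Position = ⌈40/100 · 7⌉ = ⌈2.8⌉ = 3.
The value at rank 3 is 9.9.

9.9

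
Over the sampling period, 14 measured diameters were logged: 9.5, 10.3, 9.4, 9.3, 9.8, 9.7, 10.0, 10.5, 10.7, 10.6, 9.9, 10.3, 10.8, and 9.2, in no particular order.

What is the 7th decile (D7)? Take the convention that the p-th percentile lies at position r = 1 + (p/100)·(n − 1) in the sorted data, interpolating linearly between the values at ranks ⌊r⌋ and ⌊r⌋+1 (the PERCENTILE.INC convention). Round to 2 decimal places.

10.32

Sorted: 9.2, 9.3, 9.4, 9.5, 9.7, 9.8, 9.9, 10.0, 10.3, 10.3, 10.5, 10.6, 10.7, 10.8.
n = 14.
r = 1 + (70/100)·(14 − 1) = 1 + 9.1 = 10.1.
Rank 10 is 10.3 and rank 11 is 10.5.
Interpolate: 10.3 + 0.1·(10.5 − 10.3) = 10.3 + 0.1·0.2 = 10.32.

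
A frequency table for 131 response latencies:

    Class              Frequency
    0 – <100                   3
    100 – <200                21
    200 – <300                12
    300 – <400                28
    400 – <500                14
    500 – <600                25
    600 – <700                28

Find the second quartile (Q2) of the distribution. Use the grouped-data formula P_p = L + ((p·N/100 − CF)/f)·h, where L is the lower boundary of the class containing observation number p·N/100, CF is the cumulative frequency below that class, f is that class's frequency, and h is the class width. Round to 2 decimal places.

410.71

N = 131; target position k = 50/100 · 131 = 65.5.
Cumulative frequencies: 3, 24, 36, 64, 78, 103, 131.
Observation 65.5 falls in the class 400 – <500.
L = 400, CF = 64, f = 14, h = 100.
P50 = 400 + ((65.5 − 64)/14)·100 = 400 + 10.7143 = 410.714.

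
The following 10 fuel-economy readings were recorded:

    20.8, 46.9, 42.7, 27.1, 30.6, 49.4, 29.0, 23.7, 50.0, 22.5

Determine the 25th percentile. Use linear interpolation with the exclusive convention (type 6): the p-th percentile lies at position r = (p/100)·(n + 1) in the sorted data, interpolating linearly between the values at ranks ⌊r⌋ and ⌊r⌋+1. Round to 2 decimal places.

Sorted: 20.8, 22.5, 23.7, 27.1, 29.0, 30.6, 42.7, 46.9, 49.4, 50.0.
n = 10.
r = (25/100)·(10 + 1) = 2.75.
Rank 2 is 22.5 and rank 3 is 23.7.
Interpolate: 22.5 + 0.75·(23.7 − 22.5) = 22.5 + 0.75·1.2 = 23.4.

23.40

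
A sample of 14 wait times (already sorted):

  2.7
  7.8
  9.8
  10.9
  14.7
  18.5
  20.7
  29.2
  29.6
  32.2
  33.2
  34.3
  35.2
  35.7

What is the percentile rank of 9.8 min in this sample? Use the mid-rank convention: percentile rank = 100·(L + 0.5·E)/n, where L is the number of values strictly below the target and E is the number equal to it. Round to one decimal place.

17.9

Count below 9.8: L = 2; count equal: E = 1; n = 14.
Percentile rank = 100·(2 + 0.5·1)/14 = 100·2.5/14 = 17.86.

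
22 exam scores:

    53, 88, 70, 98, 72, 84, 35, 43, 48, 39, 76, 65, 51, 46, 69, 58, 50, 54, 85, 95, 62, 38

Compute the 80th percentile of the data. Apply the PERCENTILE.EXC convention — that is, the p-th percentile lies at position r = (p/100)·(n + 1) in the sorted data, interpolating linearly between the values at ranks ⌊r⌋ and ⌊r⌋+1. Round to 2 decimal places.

Sorted: 35, 38, 39, 43, 46, 48, 50, 51, 53, 54, 58, 62, 65, 69, 70, 72, 76, 84, 85, 88, 95, 98.
n = 22.
r = (80/100)·(22 + 1) = 18.4.
Rank 18 is 84 and rank 19 is 85.
Interpolate: 84 + 0.4·(85 − 84) = 84 + 0.4·1 = 84.4.

84.40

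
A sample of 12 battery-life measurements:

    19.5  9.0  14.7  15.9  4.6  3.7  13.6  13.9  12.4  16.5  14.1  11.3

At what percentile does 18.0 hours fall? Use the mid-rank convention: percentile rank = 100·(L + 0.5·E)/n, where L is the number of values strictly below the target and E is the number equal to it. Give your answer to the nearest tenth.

Sorted: 3.7, 4.6, 9.0, 11.3, 12.4, 13.6, 13.9, 14.1, 14.7, 15.9, 16.5, 19.5.
Count below 18.0: L = 11; count equal: E = 0; n = 12.
Percentile rank = 100·(11 + 0.5·0)/12 = 100·11/12 = 91.67.

91.7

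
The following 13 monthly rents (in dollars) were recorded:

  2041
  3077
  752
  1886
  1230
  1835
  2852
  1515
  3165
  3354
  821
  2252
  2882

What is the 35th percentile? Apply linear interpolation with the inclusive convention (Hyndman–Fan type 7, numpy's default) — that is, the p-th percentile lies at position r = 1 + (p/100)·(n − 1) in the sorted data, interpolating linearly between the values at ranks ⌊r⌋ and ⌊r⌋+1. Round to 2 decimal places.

1845.20

Sorted: 752, 821, 1230, 1515, 1835, 1886, 2041, 2252, 2852, 2882, 3077, 3165, 3354.
n = 13.
r = 1 + (35/100)·(13 − 1) = 1 + 4.2 = 5.2.
Rank 5 is 1835 and rank 6 is 1886.
Interpolate: 1835 + 0.2·(1886 − 1835) = 1835 + 0.2·51 = 1845.2.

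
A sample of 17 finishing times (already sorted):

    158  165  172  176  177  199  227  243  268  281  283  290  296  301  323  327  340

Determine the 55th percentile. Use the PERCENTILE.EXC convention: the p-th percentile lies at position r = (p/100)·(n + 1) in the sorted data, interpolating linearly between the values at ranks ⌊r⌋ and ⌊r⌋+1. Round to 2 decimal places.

n = 17.
r = (55/100)·(17 + 1) = 9.9.
Rank 9 is 268 and rank 10 is 281.
Interpolate: 268 + 0.9·(281 − 268) = 268 + 0.9·13 = 279.7.

279.70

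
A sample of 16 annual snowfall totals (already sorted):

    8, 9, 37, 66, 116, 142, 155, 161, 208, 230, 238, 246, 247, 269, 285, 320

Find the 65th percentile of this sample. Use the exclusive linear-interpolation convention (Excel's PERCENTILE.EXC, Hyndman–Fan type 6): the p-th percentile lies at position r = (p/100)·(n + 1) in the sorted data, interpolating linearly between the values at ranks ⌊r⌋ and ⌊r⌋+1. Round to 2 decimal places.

n = 16.
r = (65/100)·(16 + 1) = 11.05.
Rank 11 is 238 and rank 12 is 246.
Interpolate: 238 + 0.05·(246 − 238) = 238 + 0.05·8 = 238.4.

238.40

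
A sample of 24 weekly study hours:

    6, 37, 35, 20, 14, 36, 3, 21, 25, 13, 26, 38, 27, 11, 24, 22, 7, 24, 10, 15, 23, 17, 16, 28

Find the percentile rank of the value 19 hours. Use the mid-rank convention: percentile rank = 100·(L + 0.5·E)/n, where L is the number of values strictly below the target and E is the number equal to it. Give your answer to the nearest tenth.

41.7

Sorted: 3, 6, 7, 10, 11, 13, 14, 15, 16, 17, 20, 21, 22, 23, 24, 24, 25, 26, 27, 28, 35, 36, 37, 38.
Count below 19: L = 10; count equal: E = 0; n = 24.
Percentile rank = 100·(10 + 0.5·0)/24 = 100·10/24 = 41.67.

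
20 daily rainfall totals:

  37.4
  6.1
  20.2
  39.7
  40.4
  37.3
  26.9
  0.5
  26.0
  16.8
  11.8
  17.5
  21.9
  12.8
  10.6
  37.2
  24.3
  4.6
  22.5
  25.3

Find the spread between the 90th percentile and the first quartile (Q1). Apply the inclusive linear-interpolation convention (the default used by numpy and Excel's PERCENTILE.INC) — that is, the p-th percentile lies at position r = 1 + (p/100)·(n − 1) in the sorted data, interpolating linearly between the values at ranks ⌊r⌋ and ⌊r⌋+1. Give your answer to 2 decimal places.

Sorted: 0.5, 4.6, 6.1, 10.6, 11.8, 12.8, 16.8, 17.5, 20.2, 21.9, 22.5, 24.3, 25.3, 26.0, 26.9, 37.2, 37.3, 37.4, 39.7, 40.4.
n = 20.
P25: r = 5.75; ranks 5–6 are 11.8, 12.8; interpolating gives 12.55.
P90: r = 18.1; ranks 18–19 are 37.4, 39.7; interpolating gives 37.63.
Difference: 37.63 − 12.55 = 25.08.

25.08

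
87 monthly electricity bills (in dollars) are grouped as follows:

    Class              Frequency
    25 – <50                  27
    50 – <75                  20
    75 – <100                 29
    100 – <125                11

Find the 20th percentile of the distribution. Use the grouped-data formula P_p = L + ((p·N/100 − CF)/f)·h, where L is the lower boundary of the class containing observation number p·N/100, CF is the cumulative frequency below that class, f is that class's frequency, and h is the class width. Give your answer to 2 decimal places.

41.11

N = 87; target position k = 20/100 · 87 = 17.4.
Cumulative frequencies: 27, 47, 76, 87.
Observation 17.4 falls in the class 25 – <50.
L = 25, CF = 0, f = 27, h = 25.
P20 = 25 + ((17.4 − 0)/27)·25 = 25 + 16.1111 = 41.1111.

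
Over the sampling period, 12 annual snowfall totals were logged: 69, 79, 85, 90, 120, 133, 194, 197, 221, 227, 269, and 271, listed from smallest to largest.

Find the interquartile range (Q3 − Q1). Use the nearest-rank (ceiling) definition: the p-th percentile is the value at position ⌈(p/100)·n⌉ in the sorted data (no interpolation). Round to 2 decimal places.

136.00

n = 12.
P25: rank ⌈25/100·12⌉ = 3 → 85.
P75: rank ⌈75/100·12⌉ = 9 → 221.
Difference: 221 − 85 = 136.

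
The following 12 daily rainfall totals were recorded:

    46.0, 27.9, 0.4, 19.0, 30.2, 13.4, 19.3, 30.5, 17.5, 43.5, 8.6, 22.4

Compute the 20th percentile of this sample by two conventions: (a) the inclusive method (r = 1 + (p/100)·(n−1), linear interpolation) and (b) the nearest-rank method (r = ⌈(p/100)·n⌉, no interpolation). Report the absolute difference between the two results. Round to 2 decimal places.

0.82

Sorted: 0.4, 8.6, 13.4, 17.5, 19.0, 19.3, 22.4, 27.9, 30.2, 30.5, 43.5, 46.0.
n = 12.
(a) r = 3.2; between ranks 3 (13.4) and 4 (17.5): 14.22.
(b) the nearest-rank method: rank 3 → 13.4.
|14.22 − 13.4| = 0.82.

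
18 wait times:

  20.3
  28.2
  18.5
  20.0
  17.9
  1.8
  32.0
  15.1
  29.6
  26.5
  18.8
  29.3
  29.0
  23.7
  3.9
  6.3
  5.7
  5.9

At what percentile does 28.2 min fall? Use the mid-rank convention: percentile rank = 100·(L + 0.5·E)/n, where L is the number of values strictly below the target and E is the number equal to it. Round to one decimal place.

75.0

Sorted: 1.8, 3.9, 5.7, 5.9, 6.3, 15.1, 17.9, 18.5, 18.8, 20.0, 20.3, 23.7, 26.5, 28.2, 29.0, 29.3, 29.6, 32.0.
Count below 28.2: L = 13; count equal: E = 1; n = 18.
Percentile rank = 100·(13 + 0.5·1)/18 = 100·13.5/18 = 75.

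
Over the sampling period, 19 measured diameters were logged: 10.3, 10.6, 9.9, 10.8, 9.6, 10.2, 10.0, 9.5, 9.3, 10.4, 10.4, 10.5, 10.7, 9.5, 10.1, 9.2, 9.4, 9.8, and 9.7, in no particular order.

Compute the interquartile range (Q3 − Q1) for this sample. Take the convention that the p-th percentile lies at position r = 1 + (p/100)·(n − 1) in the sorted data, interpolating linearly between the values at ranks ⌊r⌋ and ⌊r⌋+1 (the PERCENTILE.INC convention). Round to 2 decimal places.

0.85

Sorted: 9.2, 9.3, 9.4, 9.5, 9.5, 9.6, 9.7, 9.8, 9.9, 10.0, 10.1, 10.2, 10.3, 10.4, 10.4, 10.5, 10.6, 10.7, 10.8.
n = 19.
P25: r = 5.5; ranks 5–6 are 9.5, 9.6; interpolating gives 9.55.
P75: r = 14.5; ranks 14–15 are 10.4, 10.4; interpolating gives 10.4.
Difference: 10.4 − 9.55 = 0.85.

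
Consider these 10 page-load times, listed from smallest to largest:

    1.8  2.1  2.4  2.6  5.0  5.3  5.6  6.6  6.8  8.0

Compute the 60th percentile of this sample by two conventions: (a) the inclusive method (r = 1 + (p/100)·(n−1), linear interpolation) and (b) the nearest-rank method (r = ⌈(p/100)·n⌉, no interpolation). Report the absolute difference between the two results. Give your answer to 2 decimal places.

0.12

n = 10.
(a) r = 6.4; between ranks 6 (5.3) and 7 (5.6): 5.42.
(b) the nearest-rank method: rank 6 → 5.3.
|5.42 − 5.3| = 0.12.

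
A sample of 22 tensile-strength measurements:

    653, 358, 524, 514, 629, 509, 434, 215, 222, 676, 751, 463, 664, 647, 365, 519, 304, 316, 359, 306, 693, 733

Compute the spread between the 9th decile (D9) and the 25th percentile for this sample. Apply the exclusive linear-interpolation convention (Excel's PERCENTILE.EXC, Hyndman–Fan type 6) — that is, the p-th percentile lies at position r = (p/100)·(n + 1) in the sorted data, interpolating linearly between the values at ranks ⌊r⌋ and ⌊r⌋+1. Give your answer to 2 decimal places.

373.50

Sorted: 215, 222, 304, 306, 316, 358, 359, 365, 434, 463, 509, 514, 519, 524, 629, 647, 653, 664, 676, 693, 733, 751.
n = 22.
P25: r = 5.75; ranks 5–6 are 316, 358; interpolating gives 347.5.
P90: r = 20.7; ranks 20–21 are 693, 733; interpolating gives 721.
Difference: 721 − 347.5 = 373.5.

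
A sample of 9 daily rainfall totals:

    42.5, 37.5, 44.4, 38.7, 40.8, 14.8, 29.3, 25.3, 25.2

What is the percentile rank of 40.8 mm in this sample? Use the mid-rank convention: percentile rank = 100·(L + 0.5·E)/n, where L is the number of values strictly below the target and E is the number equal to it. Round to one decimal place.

Sorted: 14.8, 25.2, 25.3, 29.3, 37.5, 38.7, 40.8, 42.5, 44.4.
Count below 40.8: L = 6; count equal: E = 1; n = 9.
Percentile rank = 100·(6 + 0.5·1)/9 = 100·6.5/9 = 72.22.

72.2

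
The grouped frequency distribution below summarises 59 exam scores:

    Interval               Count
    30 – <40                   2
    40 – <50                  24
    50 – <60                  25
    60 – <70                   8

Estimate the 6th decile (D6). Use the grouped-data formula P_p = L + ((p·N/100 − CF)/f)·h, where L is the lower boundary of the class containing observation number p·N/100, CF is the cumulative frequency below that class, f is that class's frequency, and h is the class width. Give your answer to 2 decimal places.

N = 59; target position k = 60/100 · 59 = 35.4.
Cumulative frequencies: 2, 26, 51, 59.
Observation 35.4 falls in the class 50 – <60.
L = 50, CF = 26, f = 25, h = 10.
P60 = 50 + ((35.4 − 26)/25)·10 = 50 + 3.76 = 53.76.

53.76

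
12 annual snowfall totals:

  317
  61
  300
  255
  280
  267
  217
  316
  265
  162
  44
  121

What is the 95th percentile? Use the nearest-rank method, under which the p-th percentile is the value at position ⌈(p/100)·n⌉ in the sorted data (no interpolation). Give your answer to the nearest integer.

317

Sorted: 44, 61, 121, 162, 217, 255, 265, 267, 280, 300, 316, 317.
n = 12.
Position = ⌈95/100 · 12⌉ = ⌈11.4⌉ = 12.
The value at rank 12 is 317.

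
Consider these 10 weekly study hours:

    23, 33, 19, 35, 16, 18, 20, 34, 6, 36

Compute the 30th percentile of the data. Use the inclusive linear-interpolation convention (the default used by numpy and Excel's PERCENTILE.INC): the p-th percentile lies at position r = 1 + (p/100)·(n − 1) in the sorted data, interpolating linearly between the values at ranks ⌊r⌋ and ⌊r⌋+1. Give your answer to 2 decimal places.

18.70

Sorted: 6, 16, 18, 19, 20, 23, 33, 34, 35, 36.
n = 10.
r = 1 + (30/100)·(10 − 1) = 1 + 2.7 = 3.7.
Rank 3 is 18 and rank 4 is 19.
Interpolate: 18 + 0.7·(19 − 18) = 18 + 0.7·1 = 18.7.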